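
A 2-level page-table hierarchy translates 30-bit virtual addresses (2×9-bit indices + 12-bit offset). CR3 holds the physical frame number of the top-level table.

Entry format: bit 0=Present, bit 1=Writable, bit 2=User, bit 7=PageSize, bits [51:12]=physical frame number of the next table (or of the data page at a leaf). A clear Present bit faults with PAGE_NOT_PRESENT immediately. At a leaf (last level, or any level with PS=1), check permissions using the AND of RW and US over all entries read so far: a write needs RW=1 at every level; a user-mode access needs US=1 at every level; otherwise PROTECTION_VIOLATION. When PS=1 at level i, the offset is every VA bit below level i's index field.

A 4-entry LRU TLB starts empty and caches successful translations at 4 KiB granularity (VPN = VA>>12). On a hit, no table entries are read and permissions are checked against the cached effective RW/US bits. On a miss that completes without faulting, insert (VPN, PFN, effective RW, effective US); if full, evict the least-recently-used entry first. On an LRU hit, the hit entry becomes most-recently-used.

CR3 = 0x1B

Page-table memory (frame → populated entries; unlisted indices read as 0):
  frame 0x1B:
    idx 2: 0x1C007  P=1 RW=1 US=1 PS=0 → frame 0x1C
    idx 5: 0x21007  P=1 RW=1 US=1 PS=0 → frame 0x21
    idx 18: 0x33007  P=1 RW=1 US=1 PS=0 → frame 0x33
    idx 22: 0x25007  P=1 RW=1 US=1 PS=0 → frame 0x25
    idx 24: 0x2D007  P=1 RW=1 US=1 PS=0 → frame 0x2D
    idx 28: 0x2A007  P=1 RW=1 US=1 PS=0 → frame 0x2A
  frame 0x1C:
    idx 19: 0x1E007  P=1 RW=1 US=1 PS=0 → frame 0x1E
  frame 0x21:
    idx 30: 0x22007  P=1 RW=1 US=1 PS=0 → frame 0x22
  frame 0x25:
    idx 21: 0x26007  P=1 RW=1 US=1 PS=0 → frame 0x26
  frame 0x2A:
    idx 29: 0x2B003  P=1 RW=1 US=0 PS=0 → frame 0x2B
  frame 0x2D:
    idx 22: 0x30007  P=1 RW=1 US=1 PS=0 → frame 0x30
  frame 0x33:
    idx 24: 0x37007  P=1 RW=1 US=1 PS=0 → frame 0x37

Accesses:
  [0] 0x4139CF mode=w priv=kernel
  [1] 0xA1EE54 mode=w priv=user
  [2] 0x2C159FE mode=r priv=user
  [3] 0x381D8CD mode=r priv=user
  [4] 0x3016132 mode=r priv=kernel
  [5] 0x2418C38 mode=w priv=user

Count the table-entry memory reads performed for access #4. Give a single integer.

Per-access translation:
#0 VA=0x4139CF (w,kernel):
  L0 @0x1B[2] → 0x1C007  P=1,RW=1,US=1,PS=0
  L1 @0x1C[19] → 0x1E007  P=1,RW=1,US=1,PS=0
  ✓ 0x1E9CF  — 2 lookups
#1 VA=0xA1EE54 (w,user):
  L0 @0x1B[5] → 0x21007  P=1,RW=1,US=1,PS=0
  L1 @0x21[30] → 0x22007  P=1,RW=1,US=1,PS=0
  ✓ 0x22E54  — 2 lookups
#2 VA=0x2C159FE (r,user):
  L0 @0x1B[22] → 0x25007  P=1,RW=1,US=1,PS=0
  L1 @0x25[21] → 0x26007  P=1,RW=1,US=1,PS=0
  ✓ 0x269FE  — 2 lookups
#3 VA=0x381D8CD (r,user):
  L0 @0x1B[28] → 0x2A007  P=1,RW=1,US=1,PS=0
  L1 @0x2A[29] → 0x2B003  P=1,RW=1,US=0,PS=0
  ✗ PROTECTION_VIOLATION  [2 reads]
#4 VA=0x3016132 (r,kernel):
  L0 @0x1B[24] → 0x2D007  P=1,RW=1,US=1,PS=0
  L1 @0x2D[22] → 0x30007  P=1,RW=1,US=1,PS=0
  ✓ 0x30132  — 2 lookups
#5 VA=0x2418C38 (w,user):
  L0 @0x1B[18] → 0x33007  P=1,RW=1,US=1,PS=0
  L1 @0x33[24] → 0x37007  P=1,RW=1,US=1,PS=0
  ✓ 0x37C38  — 2 lookups

Entries read for #4: 2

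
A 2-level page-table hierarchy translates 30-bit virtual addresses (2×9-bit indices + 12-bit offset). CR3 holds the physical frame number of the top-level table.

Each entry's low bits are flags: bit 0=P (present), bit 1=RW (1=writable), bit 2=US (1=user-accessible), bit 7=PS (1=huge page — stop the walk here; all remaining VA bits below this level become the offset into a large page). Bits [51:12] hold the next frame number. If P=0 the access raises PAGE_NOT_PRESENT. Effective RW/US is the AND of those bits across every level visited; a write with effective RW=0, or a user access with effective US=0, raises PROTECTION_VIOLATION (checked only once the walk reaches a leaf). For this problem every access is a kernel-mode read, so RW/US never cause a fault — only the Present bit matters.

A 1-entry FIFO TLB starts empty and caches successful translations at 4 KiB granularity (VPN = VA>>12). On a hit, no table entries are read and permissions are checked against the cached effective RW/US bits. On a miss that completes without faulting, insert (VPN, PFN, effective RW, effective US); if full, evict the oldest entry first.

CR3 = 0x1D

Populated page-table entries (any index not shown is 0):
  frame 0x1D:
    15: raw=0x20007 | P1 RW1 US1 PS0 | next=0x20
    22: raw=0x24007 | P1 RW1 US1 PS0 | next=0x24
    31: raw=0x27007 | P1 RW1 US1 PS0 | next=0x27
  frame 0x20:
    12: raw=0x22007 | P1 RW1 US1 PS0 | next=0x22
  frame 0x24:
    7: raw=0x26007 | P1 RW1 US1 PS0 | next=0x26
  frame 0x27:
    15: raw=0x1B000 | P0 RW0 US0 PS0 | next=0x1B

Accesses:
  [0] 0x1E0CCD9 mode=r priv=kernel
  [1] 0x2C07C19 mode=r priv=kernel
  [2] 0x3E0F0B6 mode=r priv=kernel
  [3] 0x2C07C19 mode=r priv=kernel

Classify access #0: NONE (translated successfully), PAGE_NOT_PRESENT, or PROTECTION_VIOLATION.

Trace:
#0 VA=0x1E0CCD9 (r,kernel):
  L0 @0x1D[15] → 0x20007  P=1,RW=1,US=1,PS=0
  L1 @0x20[12] → 0x22007  P=1,RW=1,US=1,PS=0
  → PA=0x22CD9  (2 entries read)
#1 VA=0x2C07C19 (r,kernel):
  L0 @0x1D[22] → 0x24007  P=1,RW=1,US=1,PS=0
  L1 @0x24[7] → 0x26007  P=1,RW=1,US=1,PS=0
  → PA=0x26C19  (2 entries read)
#2 VA=0x3E0F0B6 (r,kernel):
  L0 @0x1D[31] → 0x27007  P=1,RW=1,US=1,PS=0
  L1 @0x27[15] → 0x1B000  P=0,RW=0,US=0,PS=0
  → PAGE_NOT_PRESENT  (2 entries read)
#3 VA=0x2C07C19 (r,kernel):
  TLB hit vpn=0x2C07 → PA=0x26C19

Access #0 fault: NONE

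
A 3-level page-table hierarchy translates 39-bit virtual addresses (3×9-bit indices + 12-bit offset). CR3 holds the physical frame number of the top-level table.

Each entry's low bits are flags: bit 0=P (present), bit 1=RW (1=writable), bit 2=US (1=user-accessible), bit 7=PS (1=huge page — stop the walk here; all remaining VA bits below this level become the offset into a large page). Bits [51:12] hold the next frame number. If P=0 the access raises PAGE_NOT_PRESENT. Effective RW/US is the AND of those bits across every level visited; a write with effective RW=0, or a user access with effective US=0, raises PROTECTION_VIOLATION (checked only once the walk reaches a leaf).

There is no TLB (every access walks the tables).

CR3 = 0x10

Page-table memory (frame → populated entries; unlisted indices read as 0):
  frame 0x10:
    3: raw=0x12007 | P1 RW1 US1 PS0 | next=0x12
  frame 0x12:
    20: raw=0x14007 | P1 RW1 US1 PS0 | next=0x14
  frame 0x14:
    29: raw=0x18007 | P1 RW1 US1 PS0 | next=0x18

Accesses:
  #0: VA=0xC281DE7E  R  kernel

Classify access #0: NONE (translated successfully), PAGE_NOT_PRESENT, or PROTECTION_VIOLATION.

Walk each access:
#0 VA=0xC281DE7E (r,kernel):
  lvl0: tbl 0x10, slot 3 ⇒ 0x12007 (P1/RW1/US1/PS0)
  lvl1: tbl 0x12, slot 20 ⇒ 0x14007 (P1/RW1/US1/PS0)
  lvl2: tbl 0x14, slot 29 ⇒ 0x18007 (P1/RW1/US1/PS0)
  ⇒ phys 0x18E7E  [3 reads]

Access #0 fault: NONE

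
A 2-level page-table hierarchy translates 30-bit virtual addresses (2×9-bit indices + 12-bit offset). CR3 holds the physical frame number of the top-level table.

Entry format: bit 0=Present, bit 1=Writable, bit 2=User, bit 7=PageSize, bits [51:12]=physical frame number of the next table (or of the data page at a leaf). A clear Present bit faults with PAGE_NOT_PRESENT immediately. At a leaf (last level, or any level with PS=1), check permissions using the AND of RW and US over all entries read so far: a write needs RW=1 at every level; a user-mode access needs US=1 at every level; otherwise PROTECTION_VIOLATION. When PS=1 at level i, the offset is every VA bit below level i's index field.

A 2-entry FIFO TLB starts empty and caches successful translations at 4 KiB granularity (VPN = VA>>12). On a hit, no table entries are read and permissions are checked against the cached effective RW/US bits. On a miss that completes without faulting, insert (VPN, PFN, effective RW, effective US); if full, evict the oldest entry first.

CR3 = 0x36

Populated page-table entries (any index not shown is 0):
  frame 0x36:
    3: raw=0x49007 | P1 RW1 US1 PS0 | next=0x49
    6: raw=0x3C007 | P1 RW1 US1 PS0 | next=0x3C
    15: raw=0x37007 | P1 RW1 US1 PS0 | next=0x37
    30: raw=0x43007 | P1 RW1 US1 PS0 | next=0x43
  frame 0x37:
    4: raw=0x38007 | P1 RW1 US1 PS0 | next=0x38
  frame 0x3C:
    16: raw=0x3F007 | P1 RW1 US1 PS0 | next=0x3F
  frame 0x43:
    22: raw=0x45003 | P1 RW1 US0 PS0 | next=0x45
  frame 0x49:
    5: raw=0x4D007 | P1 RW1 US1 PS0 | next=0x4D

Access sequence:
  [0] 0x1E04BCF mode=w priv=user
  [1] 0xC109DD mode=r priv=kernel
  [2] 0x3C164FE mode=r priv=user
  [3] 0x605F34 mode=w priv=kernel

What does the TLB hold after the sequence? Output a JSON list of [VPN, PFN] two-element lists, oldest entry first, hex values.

Trace:
#0 VA=0x1E04BCF (w,user):
  lvl0: tbl 0x36, slot 15 ⇒ 0x37007 (P1/RW1/US1/PS0)
  lvl1: tbl 0x37, slot 4 ⇒ 0x38007 (P1/RW1/US1/PS0)
  ⇒ phys 0x38BCF  [2 reads]
#1 VA=0xC109DD (r,kernel):
  lvl0: tbl 0x36, slot 6 ⇒ 0x3C007 (P1/RW1/US1/PS0)
  lvl1: tbl 0x3C, slot 16 ⇒ 0x3F007 (P1/RW1/US1/PS0)
  ⇒ phys 0x3F9DD  [2 reads]
#2 VA=0x3C164FE (r,user):
  lvl0: tbl 0x36, slot 30 ⇒ 0x43007 (P1/RW1/US1/PS0)
  lvl1: tbl 0x43, slot 22 ⇒ 0x45003 (P1/RW1/US0/PS0)
  → PROTECTION_VIOLATION  (2 entries read)
#3 VA=0x605F34 (w,kernel):
  lvl0: tbl 0x36, slot 3 ⇒ 0x49007 (P1/RW1/US1/PS0)
  lvl1: tbl 0x49, slot 5 ⇒ 0x4D007 (P1/RW1/US1/PS0)
  ⇒ phys 0x4DF34  [2 reads]

TLB: [["0xC10", "0x3F"], ["0x605", "0x4D"]]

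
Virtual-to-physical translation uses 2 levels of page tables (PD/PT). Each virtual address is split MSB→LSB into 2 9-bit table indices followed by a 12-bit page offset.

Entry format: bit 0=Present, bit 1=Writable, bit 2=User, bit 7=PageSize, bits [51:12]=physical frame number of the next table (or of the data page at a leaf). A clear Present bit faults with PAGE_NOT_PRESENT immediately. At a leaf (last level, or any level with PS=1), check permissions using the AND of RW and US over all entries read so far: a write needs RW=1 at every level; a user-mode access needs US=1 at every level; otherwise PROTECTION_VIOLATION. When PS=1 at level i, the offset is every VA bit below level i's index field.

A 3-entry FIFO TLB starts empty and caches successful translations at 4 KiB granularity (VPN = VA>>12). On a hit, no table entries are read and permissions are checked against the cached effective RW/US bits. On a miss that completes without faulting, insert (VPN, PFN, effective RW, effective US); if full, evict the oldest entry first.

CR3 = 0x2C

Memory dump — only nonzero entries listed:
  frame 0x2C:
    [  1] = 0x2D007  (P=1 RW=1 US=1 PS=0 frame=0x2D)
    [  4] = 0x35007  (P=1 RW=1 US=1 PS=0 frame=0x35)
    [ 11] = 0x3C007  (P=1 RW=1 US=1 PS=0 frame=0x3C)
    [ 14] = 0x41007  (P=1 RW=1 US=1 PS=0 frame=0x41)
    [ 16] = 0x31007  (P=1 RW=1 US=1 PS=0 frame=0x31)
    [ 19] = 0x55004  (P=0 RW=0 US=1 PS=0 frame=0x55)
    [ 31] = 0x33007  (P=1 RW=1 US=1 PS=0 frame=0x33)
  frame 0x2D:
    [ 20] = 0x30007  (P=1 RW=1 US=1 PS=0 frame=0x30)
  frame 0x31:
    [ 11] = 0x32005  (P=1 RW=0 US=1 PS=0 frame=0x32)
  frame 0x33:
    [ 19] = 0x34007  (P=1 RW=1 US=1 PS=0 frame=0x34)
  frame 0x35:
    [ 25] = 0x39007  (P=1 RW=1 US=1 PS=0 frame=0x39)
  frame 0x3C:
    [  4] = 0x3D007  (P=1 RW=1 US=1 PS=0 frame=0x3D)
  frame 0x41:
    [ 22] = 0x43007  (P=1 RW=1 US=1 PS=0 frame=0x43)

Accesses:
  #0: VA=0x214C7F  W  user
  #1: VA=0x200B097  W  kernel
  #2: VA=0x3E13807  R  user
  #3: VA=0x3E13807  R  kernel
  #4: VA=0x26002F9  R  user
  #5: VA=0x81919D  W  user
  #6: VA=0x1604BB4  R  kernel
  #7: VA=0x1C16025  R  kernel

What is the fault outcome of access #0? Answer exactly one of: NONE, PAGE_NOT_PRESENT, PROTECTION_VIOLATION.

Walk each access:
#0 VA=0x214C7F (w,user):
  L0: frame=0x2C idx=1 entry=0x2D007 [P=1 RW=1 US=1 PS=0]
  L1: frame=0x2D idx=20 entry=0x30007 [P=1 RW=1 US=1 PS=0]
  → PA=0x30C7F  (2 entries read)
#1 VA=0x200B097 (w,kernel):
  L0: frame=0x2C idx=16 entry=0x31007 [P=1 RW=1 US=1 PS=0]
  L1: frame=0x31 idx=11 entry=0x32005 [P=1 RW=0 US=1 PS=0]
  ✗ PROTECTION_VIOLATION  [2 reads]
#2 VA=0x3E13807 (r,user):
  L0: frame=0x2C idx=31 entry=0x33007 [P=1 RW=1 US=1 PS=0]
  L1: frame=0x33 idx=19 entry=0x34007 [P=1 RW=1 US=1 PS=0]
  → PA=0x34807  (2 entries read)
#3 VA=0x3E13807 (r,kernel):
  TLB hit vpn=0x3E13 → PA=0x34807
#4 VA=0x26002F9 (r,user):
  L0: frame=0x2C idx=19 entry=0x55004 [P=0 RW=0 US=1 PS=0]
  ✗ PAGE_NOT_PRESENT  [1 reads]
#5 VA=0x81919D (w,user):
  L0: frame=0x2C idx=4 entry=0x35007 [P=1 RW=1 US=1 PS=0]
  L1: frame=0x35 idx=25 entry=0x39007 [P=1 RW=1 US=1 PS=0]
  → PA=0x3919D  (2 entries read)
#6 VA=0x1604BB4 (r,kernel):
  L0: frame=0x2C idx=11 entry=0x3C007 [P=1 RW=1 US=1 PS=0]
  L1: frame=0x3C idx=4 entry=0x3D007 [P=1 RW=1 US=1 PS=0]
  → PA=0x3DBB4  (2 entries read)
#7 VA=0x1C16025 (r,kernel):
  L0: frame=0x2C idx=14 entry=0x41007 [P=1 RW=1 US=1 PS=0]
  L1: frame=0x41 idx=22 entry=0x43007 [P=1 RW=1 US=1 PS=0]
  → PA=0x43025  (2 entries read)

Access #0 fault: NONE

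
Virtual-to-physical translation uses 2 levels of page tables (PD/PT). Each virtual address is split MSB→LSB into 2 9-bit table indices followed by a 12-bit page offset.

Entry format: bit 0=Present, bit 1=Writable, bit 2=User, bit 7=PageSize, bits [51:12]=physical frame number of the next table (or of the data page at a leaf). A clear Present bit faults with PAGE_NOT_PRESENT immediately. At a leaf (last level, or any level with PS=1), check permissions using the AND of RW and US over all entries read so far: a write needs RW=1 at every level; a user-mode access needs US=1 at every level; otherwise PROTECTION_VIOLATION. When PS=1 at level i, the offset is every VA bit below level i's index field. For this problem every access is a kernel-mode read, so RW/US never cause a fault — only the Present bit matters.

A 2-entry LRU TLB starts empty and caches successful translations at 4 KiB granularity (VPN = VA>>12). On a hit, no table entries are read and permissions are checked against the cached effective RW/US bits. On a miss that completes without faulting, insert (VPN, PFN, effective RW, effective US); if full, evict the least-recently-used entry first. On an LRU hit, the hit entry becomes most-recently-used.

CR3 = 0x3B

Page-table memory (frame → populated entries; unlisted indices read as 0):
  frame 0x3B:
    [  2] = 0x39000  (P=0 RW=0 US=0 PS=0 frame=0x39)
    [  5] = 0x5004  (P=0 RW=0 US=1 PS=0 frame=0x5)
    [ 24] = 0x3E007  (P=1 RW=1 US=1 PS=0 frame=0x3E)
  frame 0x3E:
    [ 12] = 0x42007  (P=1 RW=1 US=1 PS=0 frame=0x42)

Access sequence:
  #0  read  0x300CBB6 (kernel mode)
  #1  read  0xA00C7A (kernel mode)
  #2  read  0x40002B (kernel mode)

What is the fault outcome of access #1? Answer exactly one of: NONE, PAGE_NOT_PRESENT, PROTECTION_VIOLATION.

Walk each access:
#0 VA=0x300CBB6 (r,kernel):
  L0 @0x3B[24] → 0x3E007  P=1,RW=1,US=1,PS=0
  L1 @0x3E[12] → 0x42007  P=1,RW=1,US=1,PS=0
  → PA=0x42BB6  (2 entries read)
#1 VA=0xA00C7A (r,kernel):
  L0 @0x3B[5] → 0x5004  P=0,RW=0,US=1,PS=0
  ✗ PAGE_NOT_PRESENT  [1 reads]
#2 VA=0x40002B (r,kernel):
  L0 @0x3B[2] → 0x39000  P=0,RW=0,US=0,PS=0
  ✗ PAGE_NOT_PRESENT  [1 reads]

Access #1 fault: PAGE_NOT_PRESENT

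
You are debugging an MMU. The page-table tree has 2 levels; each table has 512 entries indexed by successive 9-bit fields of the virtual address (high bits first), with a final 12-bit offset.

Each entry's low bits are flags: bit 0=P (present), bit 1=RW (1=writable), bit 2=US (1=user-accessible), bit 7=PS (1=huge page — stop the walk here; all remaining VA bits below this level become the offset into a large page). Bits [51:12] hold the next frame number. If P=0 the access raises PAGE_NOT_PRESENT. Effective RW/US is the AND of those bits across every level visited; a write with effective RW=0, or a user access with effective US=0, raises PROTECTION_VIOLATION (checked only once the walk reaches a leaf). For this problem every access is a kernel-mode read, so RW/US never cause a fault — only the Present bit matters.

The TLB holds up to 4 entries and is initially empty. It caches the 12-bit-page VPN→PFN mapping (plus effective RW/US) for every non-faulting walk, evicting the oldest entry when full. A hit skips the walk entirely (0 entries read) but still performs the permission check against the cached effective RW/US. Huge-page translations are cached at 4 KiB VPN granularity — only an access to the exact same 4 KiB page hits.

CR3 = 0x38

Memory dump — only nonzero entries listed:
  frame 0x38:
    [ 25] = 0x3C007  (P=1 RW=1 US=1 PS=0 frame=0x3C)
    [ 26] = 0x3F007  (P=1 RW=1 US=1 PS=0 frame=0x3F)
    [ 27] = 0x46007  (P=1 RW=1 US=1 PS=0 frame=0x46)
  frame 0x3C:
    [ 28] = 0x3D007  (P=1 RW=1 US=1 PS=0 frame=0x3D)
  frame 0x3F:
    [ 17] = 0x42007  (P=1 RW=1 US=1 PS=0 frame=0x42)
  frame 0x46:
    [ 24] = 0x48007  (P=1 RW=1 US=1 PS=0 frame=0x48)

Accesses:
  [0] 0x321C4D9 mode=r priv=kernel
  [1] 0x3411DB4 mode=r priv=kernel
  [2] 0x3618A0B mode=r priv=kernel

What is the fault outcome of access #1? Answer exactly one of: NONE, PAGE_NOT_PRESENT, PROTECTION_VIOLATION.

Per-access translation:
#0 VA=0x321C4D9 (r,kernel):
  [0] read 0x38 idx=25: raw=0x3C007 flags P=1 W=1 U=1 S=0
  [1] read 0x3C idx=28: raw=0x3D007 flags P=1 W=1 U=1 S=0
  ⇒ phys 0x3D4D9  [2 reads]
#1 VA=0x3411DB4 (r,kernel):
  [0] read 0x38 idx=26: raw=0x3F007 flags P=1 W=1 U=1 S=0
  [1] read 0x3F idx=17: raw=0x42007 flags P=1 W=1 U=1 S=0
  ⇒ phys 0x42DB4  [2 reads]
#2 VA=0x3618A0B (r,kernel):
  [0] read 0x38 idx=27: raw=0x46007 flags P=1 W=1 U=1 S=0
  [1] read 0x46 idx=24: raw=0x48007 flags P=1 W=1 U=1 S=0
  ⇒ phys 0x48A0B  [2 reads]

Access #1 fault: NONE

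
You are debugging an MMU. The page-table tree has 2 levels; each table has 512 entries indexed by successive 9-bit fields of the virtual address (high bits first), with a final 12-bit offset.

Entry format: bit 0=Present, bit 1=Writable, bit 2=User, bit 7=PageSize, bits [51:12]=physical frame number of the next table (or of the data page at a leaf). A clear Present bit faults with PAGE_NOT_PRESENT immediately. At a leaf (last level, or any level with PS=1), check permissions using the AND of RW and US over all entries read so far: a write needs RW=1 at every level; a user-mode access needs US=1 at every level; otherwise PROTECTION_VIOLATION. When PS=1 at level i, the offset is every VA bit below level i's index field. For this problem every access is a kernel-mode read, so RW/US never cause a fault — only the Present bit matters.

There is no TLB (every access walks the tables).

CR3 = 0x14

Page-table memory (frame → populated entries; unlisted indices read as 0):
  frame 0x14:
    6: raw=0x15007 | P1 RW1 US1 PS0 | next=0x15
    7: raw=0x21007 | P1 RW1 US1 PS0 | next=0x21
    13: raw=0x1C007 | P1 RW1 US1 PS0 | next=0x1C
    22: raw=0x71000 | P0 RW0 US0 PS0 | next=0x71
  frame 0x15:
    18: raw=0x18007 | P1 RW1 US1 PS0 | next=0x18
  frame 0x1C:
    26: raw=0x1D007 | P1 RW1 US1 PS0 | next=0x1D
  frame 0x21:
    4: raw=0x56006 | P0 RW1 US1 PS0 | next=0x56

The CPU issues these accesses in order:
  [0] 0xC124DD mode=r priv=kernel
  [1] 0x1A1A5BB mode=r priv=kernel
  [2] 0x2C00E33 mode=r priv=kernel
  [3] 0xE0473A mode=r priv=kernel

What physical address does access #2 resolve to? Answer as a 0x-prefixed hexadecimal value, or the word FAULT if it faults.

Walk each access:
#0 VA=0xC124DD (r,kernel):
  L0: frame=0x14 idx=6 entry=0x15007 [P=1 RW=1 US=1 PS=0]
  L1: frame=0x15 idx=18 entry=0x18007 [P=1 RW=1 US=1 PS=0]
  → PA=0x184DD  (2 entries read)
#1 VA=0x1A1A5BB (r,kernel):
  L0: frame=0x14 idx=13 entry=0x1C007 [P=1 RW=1 US=1 PS=0]
  L1: frame=0x1C idx=26 entry=0x1D007 [P=1 RW=1 US=1 PS=0]
  → PA=0x1D5BB  (2 entries read)
#2 VA=0x2C00E33 (r,kernel):
  L0: frame=0x14 idx=22 entry=0x71000 [P=0 RW=0 US=0 PS=0]
  ⇒ fault: PAGE_NOT_PRESENT  — 1 lookups
#3 VA=0xE0473A (r,kernel):
  L0: frame=0x14 idx=7 entry=0x21007 [P=1 RW=1 US=1 PS=0]
  L1: frame=0x21 idx=4 entry=0x56006 [P=0 RW=1 US=1 PS=0]
  ⇒ fault: PAGE_NOT_PRESENT  — 2 lookups

Access #2 PA: FAULT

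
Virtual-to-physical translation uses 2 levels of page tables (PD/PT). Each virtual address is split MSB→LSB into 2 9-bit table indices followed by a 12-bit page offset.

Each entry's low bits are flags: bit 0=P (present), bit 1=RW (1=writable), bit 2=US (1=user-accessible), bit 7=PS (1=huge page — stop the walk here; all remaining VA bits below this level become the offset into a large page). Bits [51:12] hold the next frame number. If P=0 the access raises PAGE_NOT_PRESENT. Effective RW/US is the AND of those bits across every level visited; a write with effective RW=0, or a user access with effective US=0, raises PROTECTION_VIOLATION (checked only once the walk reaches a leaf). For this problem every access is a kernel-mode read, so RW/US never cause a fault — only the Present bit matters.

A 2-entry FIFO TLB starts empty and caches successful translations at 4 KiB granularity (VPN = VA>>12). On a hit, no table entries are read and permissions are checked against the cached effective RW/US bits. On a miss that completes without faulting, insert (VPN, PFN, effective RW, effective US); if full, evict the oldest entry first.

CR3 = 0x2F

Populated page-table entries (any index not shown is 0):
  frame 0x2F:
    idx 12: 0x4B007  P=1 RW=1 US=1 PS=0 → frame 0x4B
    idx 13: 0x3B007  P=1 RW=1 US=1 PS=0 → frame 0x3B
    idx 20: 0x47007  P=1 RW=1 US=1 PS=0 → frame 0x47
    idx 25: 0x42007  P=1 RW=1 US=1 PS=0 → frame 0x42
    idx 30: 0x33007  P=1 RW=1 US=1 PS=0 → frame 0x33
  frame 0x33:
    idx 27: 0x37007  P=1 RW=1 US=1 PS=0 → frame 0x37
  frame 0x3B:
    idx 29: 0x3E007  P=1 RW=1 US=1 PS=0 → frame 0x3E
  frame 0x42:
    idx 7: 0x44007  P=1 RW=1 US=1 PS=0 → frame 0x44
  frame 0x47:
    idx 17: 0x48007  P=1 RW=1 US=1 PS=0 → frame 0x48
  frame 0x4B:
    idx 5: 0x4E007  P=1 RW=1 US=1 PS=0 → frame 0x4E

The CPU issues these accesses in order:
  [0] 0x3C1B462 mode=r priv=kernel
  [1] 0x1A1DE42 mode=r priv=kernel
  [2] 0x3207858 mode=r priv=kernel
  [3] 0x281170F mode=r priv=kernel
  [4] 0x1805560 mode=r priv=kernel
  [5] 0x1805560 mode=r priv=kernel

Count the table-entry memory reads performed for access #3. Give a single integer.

Per-access translation:
#0 VA=0x3C1B462 (r,kernel):
  L0 @0x2F[30] → 0x33007  P=1,RW=1,US=1,PS=0
  L1 @0x33[27] → 0x37007  P=1,RW=1,US=1,PS=0
  ⇒ phys 0x37462  [2 reads]
#1 VA=0x1A1DE42 (r,kernel):
  L0 @0x2F[13] → 0x3B007  P=1,RW=1,US=1,PS=0
  L1 @0x3B[29] → 0x3E007  P=1,RW=1,US=1,PS=0
  ⇒ phys 0x3EE42  [2 reads]
#2 VA=0x3207858 (r,kernel):
  L0 @0x2F[25] → 0x42007  P=1,RW=1,US=1,PS=0
  L1 @0x42[7] → 0x44007  P=1,RW=1,US=1,PS=0
  ⇒ phys 0x44858  [2 reads]
#3 VA=0x281170F (r,kernel):
  L0 @0x2F[20] → 0x47007  P=1,RW=1,US=1,PS=0
  L1 @0x47[17] → 0x48007  P=1,RW=1,US=1,PS=0
  ⇒ phys 0x4870F  [2 reads]
#4 VA=0x1805560 (r,kernel):
  L0 @0x2F[12] → 0x4B007  P=1,RW=1,US=1,PS=0
  L1 @0x4B[5] → 0x4E007  P=1,RW=1,US=1,PS=0
  ⇒ phys 0x4E560  [2 reads]
#5 VA=0x1805560 (r,kernel):
  TLB hit vpn=0x1805 → PA=0x4E560

Entries read for #3: 2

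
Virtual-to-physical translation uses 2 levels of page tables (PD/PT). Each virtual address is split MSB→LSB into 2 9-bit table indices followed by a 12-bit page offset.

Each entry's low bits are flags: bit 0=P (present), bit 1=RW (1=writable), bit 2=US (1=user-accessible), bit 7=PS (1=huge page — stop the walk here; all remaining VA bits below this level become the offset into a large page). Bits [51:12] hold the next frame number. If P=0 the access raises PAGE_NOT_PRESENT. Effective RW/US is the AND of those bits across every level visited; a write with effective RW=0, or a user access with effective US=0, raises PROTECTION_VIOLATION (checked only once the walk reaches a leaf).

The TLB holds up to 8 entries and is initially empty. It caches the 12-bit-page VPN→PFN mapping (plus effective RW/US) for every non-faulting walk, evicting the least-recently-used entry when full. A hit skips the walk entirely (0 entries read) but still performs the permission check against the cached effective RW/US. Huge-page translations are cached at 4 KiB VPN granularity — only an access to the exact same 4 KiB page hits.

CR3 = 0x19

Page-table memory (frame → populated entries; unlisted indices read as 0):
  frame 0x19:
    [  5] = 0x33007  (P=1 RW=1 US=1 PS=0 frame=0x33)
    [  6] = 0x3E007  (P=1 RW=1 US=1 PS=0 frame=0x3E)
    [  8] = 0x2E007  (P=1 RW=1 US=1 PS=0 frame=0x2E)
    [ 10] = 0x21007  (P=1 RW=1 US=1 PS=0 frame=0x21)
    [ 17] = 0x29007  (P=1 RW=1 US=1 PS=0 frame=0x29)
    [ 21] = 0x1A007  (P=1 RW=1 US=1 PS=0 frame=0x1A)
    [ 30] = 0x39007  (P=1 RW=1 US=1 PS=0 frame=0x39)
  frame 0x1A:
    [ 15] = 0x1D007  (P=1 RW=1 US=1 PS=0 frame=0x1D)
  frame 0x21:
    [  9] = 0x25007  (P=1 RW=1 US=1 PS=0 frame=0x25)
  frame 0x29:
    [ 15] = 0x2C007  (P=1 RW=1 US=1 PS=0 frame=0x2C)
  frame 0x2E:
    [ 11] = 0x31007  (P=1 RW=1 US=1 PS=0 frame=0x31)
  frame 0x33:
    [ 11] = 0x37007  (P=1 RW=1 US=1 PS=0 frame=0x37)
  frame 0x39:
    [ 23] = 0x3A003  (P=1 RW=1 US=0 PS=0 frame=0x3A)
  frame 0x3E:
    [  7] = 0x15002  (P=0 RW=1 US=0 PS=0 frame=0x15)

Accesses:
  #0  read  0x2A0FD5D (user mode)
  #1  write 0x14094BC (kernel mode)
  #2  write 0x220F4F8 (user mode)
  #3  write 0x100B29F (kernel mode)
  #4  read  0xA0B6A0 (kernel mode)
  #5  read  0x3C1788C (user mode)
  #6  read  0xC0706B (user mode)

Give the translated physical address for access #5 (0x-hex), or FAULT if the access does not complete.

Per-access translation:
#0 VA=0x2A0FD5D (r,user):
  L0: frame=0x19 idx=21 entry=0x1A007 [P=1 RW=1 US=1 PS=0]
  L1: frame=0x1A idx=15 entry=0x1D007 [P=1 RW=1 US=1 PS=0]
  ⇒ phys 0x1DD5D  [2 reads]
#1 VA=0x14094BC (w,kernel):
  L0: frame=0x19 idx=10 entry=0x21007 [P=1 RW=1 US=1 PS=0]
  L1: frame=0x21 idx=9 entry=0x25007 [P=1 RW=1 US=1 PS=0]
  ⇒ phys 0x254BC  [2 reads]
#2 VA=0x220F4F8 (w,user):
  L0: frame=0x19 idx=17 entry=0x29007 [P=1 RW=1 US=1 PS=0]
  L1: frame=0x29 idx=15 entry=0x2C007 [P=1 RW=1 US=1 PS=0]
  ⇒ phys 0x2C4F8  [2 reads]
#3 VA=0x100B29F (w,kernel):
  L0: frame=0x19 idx=8 entry=0x2E007 [P=1 RW=1 US=1 PS=0]
  L1: frame=0x2E idx=11 entry=0x31007 [P=1 RW=1 US=1 PS=0]
  ⇒ phys 0x3129F  [2 reads]
#4 VA=0xA0B6A0 (r,kernel):
  L0: frame=0x19 idx=5 entry=0x33007 [P=1 RW=1 US=1 PS=0]
  L1: frame=0x33 idx=11 entry=0x37007 [P=1 RW=1 US=1 PS=0]
  ⇒ phys 0x376A0  [2 reads]
#5 VA=0x3C1788C (r,user):
  L0: frame=0x19 idx=30 entry=0x39007 [P=1 RW=1 US=1 PS=0]
  L1: frame=0x39 idx=23 entry=0x3A003 [P=1 RW=1 US=0 PS=0]
  ⇒ fault: PROTECTION_VIOLATION  — 2 lookups
#6 VA=0xC0706B (r,user):
  L0: frame=0x19 idx=6 entry=0x3E007 [P=1 RW=1 US=1 PS=0]
  L1: frame=0x3E idx=7 entry=0x15002 [P=0 RW=1 US=0 PS=0]
  ⇒ fault: PAGE_NOT_PRESENT  — 2 lookups

Access #5 PA: FAULT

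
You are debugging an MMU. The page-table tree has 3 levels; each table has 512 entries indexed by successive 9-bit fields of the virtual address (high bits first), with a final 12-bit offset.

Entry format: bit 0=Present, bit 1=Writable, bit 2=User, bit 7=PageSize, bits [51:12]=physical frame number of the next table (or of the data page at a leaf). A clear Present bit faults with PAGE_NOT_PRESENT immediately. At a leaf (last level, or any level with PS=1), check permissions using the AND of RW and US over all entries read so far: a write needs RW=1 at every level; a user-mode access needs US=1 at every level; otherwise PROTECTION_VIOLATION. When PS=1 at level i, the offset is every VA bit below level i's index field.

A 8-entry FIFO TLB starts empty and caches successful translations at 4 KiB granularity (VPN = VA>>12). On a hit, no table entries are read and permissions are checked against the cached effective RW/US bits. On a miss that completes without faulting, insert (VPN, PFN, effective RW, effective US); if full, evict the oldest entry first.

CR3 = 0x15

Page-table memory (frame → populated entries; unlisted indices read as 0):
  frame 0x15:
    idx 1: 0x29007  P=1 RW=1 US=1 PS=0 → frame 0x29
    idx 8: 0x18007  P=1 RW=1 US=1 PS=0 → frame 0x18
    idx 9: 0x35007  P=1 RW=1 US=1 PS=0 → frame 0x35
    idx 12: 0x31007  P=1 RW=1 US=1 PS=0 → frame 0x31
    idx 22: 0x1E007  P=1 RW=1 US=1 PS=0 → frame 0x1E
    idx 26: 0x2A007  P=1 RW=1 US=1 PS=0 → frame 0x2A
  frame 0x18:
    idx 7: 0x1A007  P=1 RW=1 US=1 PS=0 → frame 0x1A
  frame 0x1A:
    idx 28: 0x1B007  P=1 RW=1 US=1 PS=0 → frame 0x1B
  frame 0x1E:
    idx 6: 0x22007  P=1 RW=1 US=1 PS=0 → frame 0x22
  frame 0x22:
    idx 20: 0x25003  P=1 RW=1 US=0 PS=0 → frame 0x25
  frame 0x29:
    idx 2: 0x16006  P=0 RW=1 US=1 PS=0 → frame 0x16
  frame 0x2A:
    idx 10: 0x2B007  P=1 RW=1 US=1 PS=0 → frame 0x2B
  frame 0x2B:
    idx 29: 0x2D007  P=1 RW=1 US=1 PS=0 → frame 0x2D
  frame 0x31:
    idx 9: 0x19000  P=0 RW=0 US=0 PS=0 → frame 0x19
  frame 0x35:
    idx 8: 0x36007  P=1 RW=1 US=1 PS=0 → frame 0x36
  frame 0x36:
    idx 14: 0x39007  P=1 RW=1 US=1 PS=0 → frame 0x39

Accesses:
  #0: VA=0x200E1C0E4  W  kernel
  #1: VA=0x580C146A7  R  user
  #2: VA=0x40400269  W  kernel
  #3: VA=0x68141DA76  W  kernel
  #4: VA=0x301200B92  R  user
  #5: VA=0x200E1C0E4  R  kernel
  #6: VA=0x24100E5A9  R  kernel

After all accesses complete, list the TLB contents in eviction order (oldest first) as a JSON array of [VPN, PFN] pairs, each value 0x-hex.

Walk each access:
#0 VA=0x200E1C0E4 (w,kernel):
  L0: frame=0x15 idx=8 entry=0x18007 [P=1 RW=1 US=1 PS=0]
  L1: frame=0x18 idx=7 entry=0x1A007 [P=1 RW=1 US=1 PS=0]
  L2: frame=0x1A idx=28 entry=0x1B007 [P=1 RW=1 US=1 PS=0]
  → PA=0x1B0E4  (3 entries read)
#1 VA=0x580C146A7 (r,user):
  L0: frame=0x15 idx=22 entry=0x1E007 [P=1 RW=1 US=1 PS=0]
  L1: frame=0x1E idx=6 entry=0x22007 [P=1 RW=1 US=1 PS=0]
  L2: frame=0x22 idx=20 entry=0x25003 [P=1 RW=1 US=0 PS=0]
  ✗ PROTECTION_VIOLATION  [3 reads]
#2 VA=0x40400269 (w,kernel):
  L0: frame=0x15 idx=1 entry=0x29007 [P=1 RW=1 US=1 PS=0]
  L1: frame=0x29 idx=2 entry=0x16006 [P=0 RW=1 US=1 PS=0]
  ✗ PAGE_NOT_PRESENT  [2 reads]
#3 VA=0x68141DA76 (w,kernel):
  L0: frame=0x15 idx=26 entry=0x2A007 [P=1 RW=1 US=1 PS=0]
  L1: frame=0x2A idx=10 entry=0x2B007 [P=1 RW=1 US=1 PS=0]
  L2: frame=0x2B idx=29 entry=0x2D007 [P=1 RW=1 US=1 PS=0]
  → PA=0x2DA76  (3 entries read)
#4 VA=0x301200B92 (r,user):
  L0: frame=0x15 idx=12 entry=0x31007 [P=1 RW=1 US=1 PS=0]
  L1: frame=0x31 idx=9 entry=0x19000 [P=0 RW=0 US=0 PS=0]
  ✗ PAGE_NOT_PRESENT  [2 reads]
#5 VA=0x200E1C0E4 (r,kernel):
  TLB hit vpn=0x200E1C → PA=0x1B0E4
#6 VA=0x24100E5A9 (r,kernel):
  L0: frame=0x15 idx=9 entry=0x35007 [P=1 RW=1 US=1 PS=0]
  L1: frame=0x35 idx=8 entry=0x36007 [P=1 RW=1 US=1 PS=0]
  L2: frame=0x36 idx=14 entry=0x39007 [P=1 RW=1 US=1 PS=0]
  → PA=0x395A9  (3 entries read)

TLB: [["0x200E1C", "0x1B"], ["0x68141D", "0x2D"], ["0x24100E", "0x39"]]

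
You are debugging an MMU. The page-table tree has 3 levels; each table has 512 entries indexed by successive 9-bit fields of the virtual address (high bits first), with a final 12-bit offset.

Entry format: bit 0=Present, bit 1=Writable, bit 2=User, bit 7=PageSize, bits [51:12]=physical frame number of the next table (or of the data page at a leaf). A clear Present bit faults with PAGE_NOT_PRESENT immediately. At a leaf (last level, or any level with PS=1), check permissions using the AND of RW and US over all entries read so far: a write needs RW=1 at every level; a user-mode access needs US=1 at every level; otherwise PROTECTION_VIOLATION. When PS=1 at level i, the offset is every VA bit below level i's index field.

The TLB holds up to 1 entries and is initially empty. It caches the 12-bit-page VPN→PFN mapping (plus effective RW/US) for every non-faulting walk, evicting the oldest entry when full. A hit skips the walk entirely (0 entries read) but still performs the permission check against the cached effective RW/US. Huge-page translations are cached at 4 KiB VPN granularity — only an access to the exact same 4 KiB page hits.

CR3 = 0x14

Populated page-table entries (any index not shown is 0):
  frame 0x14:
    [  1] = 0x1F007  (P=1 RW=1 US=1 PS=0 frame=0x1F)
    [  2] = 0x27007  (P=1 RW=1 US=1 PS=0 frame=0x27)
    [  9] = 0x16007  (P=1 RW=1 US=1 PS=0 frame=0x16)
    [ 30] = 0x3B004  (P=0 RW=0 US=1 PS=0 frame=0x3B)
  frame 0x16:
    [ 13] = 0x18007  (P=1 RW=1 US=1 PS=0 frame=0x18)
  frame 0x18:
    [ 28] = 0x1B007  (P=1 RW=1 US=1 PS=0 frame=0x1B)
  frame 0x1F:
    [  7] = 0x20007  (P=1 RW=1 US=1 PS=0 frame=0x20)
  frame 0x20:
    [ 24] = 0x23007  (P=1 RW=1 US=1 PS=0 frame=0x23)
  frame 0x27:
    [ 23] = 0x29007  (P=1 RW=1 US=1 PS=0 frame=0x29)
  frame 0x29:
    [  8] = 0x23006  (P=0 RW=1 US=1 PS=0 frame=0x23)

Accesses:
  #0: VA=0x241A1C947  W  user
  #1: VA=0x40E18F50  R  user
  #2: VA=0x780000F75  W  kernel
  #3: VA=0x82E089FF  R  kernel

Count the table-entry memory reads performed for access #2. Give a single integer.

Walk each access:
#0 VA=0x241A1C947 (w,user):
  L0: frame=0x14 idx=9 entry=0x16007 [P=1 RW=1 US=1 PS=0]
  L1: frame=0x16 idx=13 entry=0x18007 [P=1 RW=1 US=1 PS=0]
  L2: frame=0x18 idx=28 entry=0x1B007 [P=1 RW=1 US=1 PS=0]
  → PA=0x1B947  (3 entries read)
#1 VA=0x40E18F50 (r,user):
  L0: frame=0x14 idx=1 entry=0x1F007 [P=1 RW=1 US=1 PS=0]
  L1: frame=0x1F idx=7 entry=0x20007 [P=1 RW=1 US=1 PS=0]
  L2: frame=0x20 idx=24 entry=0x23007 [P=1 RW=1 US=1 PS=0]
  → PA=0x23F50  (3 entries read)
#2 VA=0x780000F75 (w,kernel):
  L0: frame=0x14 idx=30 entry=0x3B004 [P=0 RW=0 US=1 PS=0]
  → PAGE_NOT_PRESENT  (1 entries read)
#3 VA=0x82E089FF (r,kernel):
  L0: frame=0x14 idx=2 entry=0x27007 [P=1 RW=1 US=1 PS=0]
  L1: frame=0x27 idx=23 entry=0x29007 [P=1 RW=1 US=1 PS=0]
  L2: frame=0x29 idx=8 entry=0x23006 [P=0 RW=1 US=1 PS=0]
  → PAGE_NOT_PRESENT  (3 entries read)

Entries read for #2: 1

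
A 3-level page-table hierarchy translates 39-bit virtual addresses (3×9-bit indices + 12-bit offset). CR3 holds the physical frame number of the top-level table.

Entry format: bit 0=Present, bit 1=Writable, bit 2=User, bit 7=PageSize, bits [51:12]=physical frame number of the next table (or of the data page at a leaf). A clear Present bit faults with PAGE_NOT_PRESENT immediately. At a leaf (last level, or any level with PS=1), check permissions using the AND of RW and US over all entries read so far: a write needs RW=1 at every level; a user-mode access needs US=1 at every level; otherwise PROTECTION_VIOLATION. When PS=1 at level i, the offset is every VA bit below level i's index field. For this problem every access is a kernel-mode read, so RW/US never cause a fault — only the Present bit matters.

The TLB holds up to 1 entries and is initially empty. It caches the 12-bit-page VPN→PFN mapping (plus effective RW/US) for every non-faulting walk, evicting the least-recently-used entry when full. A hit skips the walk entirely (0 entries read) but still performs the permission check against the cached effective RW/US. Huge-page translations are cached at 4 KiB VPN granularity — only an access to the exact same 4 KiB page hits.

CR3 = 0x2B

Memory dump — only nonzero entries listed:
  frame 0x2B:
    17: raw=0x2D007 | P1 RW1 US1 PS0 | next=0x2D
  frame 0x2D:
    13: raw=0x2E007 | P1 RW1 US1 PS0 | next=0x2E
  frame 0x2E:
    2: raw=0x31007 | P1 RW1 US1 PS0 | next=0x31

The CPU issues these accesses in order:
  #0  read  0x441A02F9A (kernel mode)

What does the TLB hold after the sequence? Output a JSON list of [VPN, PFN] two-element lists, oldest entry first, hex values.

Walk each access:
#0 VA=0x441A02F9A (r,kernel):
  [0] read 0x2B idx=17: raw=0x2D007 flags P=1 W=1 U=1 S=0
  [1] read 0x2D idx=13: raw=0x2E007 flags P=1 W=1 U=1 S=0
  [2] read 0x2E idx=2: raw=0x31007 flags P=1 W=1 U=1 S=0
  → PA=0x31F9A  (3 entries read)

TLB: [["0x441A02", "0x31"]]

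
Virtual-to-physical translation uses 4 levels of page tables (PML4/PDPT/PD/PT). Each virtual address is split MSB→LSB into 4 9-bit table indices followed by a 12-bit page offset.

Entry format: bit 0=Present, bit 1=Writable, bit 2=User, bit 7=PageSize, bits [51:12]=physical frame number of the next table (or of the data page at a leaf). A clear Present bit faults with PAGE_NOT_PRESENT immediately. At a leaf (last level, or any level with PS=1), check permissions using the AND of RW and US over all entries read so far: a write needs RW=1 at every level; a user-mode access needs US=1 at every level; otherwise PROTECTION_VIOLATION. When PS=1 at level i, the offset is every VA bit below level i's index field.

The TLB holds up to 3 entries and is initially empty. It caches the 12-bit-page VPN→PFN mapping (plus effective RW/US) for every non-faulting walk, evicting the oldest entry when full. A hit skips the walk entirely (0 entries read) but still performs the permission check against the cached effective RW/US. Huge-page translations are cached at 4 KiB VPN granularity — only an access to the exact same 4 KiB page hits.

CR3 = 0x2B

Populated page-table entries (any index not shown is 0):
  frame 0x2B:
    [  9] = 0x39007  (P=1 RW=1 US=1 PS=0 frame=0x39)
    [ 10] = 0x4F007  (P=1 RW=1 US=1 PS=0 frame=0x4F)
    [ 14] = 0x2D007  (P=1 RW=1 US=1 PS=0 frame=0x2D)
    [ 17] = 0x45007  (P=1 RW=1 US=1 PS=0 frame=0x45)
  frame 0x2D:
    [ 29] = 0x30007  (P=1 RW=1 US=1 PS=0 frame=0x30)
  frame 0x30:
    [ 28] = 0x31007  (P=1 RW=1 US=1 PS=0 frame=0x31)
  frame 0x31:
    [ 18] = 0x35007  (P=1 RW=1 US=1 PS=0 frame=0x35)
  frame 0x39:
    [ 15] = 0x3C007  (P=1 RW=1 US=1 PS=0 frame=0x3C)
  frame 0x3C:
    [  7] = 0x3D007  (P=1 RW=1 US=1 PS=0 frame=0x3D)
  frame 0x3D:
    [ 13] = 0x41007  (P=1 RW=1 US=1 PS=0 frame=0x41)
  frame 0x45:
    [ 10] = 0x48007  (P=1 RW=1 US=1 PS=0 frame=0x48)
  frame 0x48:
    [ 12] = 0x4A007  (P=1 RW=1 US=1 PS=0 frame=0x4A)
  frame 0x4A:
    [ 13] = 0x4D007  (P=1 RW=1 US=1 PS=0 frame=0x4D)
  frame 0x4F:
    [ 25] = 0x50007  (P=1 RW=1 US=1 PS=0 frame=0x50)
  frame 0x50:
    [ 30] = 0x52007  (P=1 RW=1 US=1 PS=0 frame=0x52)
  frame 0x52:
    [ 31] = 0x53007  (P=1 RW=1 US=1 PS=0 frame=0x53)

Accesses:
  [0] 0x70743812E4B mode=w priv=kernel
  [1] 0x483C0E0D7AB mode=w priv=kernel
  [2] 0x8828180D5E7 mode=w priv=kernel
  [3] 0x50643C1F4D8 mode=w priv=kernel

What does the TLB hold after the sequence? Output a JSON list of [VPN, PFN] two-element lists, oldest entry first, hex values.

Walk each access:
#0 VA=0x70743812E4B (w,kernel):
  lvl0: tbl 0x2B, slot 14 ⇒ 0x2D007 (P1/RW1/US1/PS0)
  lvl1: tbl 0x2D, slot 29 ⇒ 0x30007 (P1/RW1/US1/PS0)
  lvl2: tbl 0x30, slot 28 ⇒ 0x31007 (P1/RW1/US1/PS0)
  lvl3: tbl 0x31, slot 18 ⇒ 0x35007 (P1/RW1/US1/PS0)
  ⇒ phys 0x35E4B  [4 reads]
#1 VA=0x483C0E0D7AB (w,kernel):
  lvl0: tbl 0x2B, slot 9 ⇒ 0x39007 (P1/RW1/US1/PS0)
  lvl1: tbl 0x39, slot 15 ⇒ 0x3C007 (P1/RW1/US1/PS0)
  lvl2: tbl 0x3C, slot 7 ⇒ 0x3D007 (P1/RW1/US1/PS0)
  lvl3: tbl 0x3D, slot 13 ⇒ 0x41007 (P1/RW1/US1/PS0)
  ⇒ phys 0x417AB  [4 reads]
#2 VA=0x8828180D5E7 (w,kernel):
  lvl0: tbl 0x2B, slot 17 ⇒ 0x45007 (P1/RW1/US1/PS0)
  lvl1: tbl 0x45, slot 10 ⇒ 0x48007 (P1/RW1/US1/PS0)
  lvl2: tbl 0x48, slot 12 ⇒ 0x4A007 (P1/RW1/US1/PS0)
  lvl3: tbl 0x4A, slot 13 ⇒ 0x4D007 (P1/RW1/US1/PS0)
  ⇒ phys 0x4D5E7  [4 reads]
#3 VA=0x50643C1F4D8 (w,kernel):
  lvl0: tbl 0x2B, slot 10 ⇒ 0x4F007 (P1/RW1/US1/PS0)
  lvl1: tbl 0x4F, slot 25 ⇒ 0x50007 (P1/RW1/US1/PS0)
  lvl2: tbl 0x50, slot 30 ⇒ 0x52007 (P1/RW1/US1/PS0)
  lvl3: tbl 0x52, slot 31 ⇒ 0x53007 (P1/RW1/US1/PS0)
  ⇒ phys 0x534D8  [4 reads]

TLB: [["0x483C0E0D", "0x41"], ["0x8828180D", "0x4D"], ["0x50643C1F", "0x53"]]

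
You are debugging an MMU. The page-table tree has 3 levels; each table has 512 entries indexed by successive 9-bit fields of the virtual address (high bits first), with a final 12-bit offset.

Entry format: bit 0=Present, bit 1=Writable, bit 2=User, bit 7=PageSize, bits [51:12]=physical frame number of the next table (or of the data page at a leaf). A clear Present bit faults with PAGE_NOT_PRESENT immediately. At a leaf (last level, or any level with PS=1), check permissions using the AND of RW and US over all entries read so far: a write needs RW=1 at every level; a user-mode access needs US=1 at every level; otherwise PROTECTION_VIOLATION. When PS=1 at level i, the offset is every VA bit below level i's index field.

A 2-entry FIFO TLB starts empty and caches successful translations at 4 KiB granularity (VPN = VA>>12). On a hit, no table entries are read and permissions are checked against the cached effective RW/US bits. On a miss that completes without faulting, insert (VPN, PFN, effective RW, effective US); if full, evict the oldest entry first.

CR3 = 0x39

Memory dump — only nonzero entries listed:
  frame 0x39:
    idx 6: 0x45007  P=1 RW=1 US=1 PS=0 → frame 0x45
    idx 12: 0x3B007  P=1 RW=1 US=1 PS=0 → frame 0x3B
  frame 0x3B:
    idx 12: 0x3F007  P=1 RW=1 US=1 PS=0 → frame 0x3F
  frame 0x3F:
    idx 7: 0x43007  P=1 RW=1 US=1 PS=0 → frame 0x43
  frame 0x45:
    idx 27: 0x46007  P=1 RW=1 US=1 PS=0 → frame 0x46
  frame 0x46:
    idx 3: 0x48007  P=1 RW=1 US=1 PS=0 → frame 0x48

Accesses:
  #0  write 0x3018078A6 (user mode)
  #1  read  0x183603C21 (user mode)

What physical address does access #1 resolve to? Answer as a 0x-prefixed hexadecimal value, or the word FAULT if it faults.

Walk each access:
#0 VA=0x3018078A6 (w,user):
  L0: frame=0x39 idx=12 entry=0x3B007 [P=1 RW=1 US=1 PS=0]
  L1: frame=0x3B idx=12 entry=0x3F007 [P=1 RW=1 US=1 PS=0]
  L2: frame=0x3F idx=7 entry=0x43007 [P=1 RW=1 US=1 PS=0]
  ✓ 0x438A6  — 3 lookups
#1 VA=0x183603C21 (r,user):
  L0: frame=0x39 idx=6 entry=0x45007 [P=1 RW=1 US=1 PS=0]
  L1: frame=0x45 idx=27 entry=0x46007 [P=1 RW=1 US=1 PS=0]
  L2: frame=0x46 idx=3 entry=0x48007 [P=1 RW=1 US=1 PS=0]
  ✓ 0x48C21  — 3 lookups

Access #1 PA: 0x48C21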